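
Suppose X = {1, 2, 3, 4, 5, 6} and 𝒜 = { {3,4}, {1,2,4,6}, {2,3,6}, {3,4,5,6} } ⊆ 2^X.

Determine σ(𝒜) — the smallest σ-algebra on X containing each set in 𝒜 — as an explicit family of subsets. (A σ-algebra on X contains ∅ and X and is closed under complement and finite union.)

|σ(𝒜)| = 64.  σ(𝒜) = { {}, {1}, {2}, {3}, {4}, {5}, {6}, {1,2}, {1,3}, {1,4}, {1,5}, {1,6}, {2,3}, {2,4}, {2,5}, {2,6}, {3,4}, {3,5}, {3,6}, {4,5}, {4,6}, {5,6}, {1,2,3}, {1,2,4}, {1,2,5}, {1,2,6}, {1,3,4}, {1,3,5}, {1,3,6}, {1,4,5}, {1,4,6}, {1,5,6}, {2,3,4}, {2,3,5}, {2,3,6}, {2,4,5}, {2,4,6}, {2,5,6}, {3,4,5}, {3,4,6}, {3,5,6}, {4,5,6}, {1,2,3,4}, {1,2,3,5}, {1,2,3,6}, {1,2,4,5}, {1,2,4,6}, {1,2,5,6}, {1,3,4,5}, {1,3,4,6}, {1,3,5,6}, {1,4,5,6}, {2,3,4,5}, {2,3,4,6}, {2,3,5,6}, {2,4,5,6}, {3,4,5,6}, {1,2,3,4,5}, {1,2,3,4,6}, {1,2,3,5,6}, {1,2,4,5,6}, {1,3,4,5,6}, {2,3,4,5,6}, X }

Check:
Begin from { {}, {3,4}, {2,3,6}, {1,2,4,6}, {3,4,5,6}, X } (that is, 𝒜 plus ∅ and X).
Round 1 adds 7:
  {1,2}  = {3,4,5,6}ᶜ
  {3,5}  = {1,2,4,6}ᶜ
  {1,4,5}  = {2,3,6}ᶜ
  {1,2,5,6}  = {3,4}ᶜ
  {2,3,4,6}  = {3,4} ∪ {2,3,6}
  {1,2,3,4,6}  = {3,4} ∪ {1,2,4,6}
  {2,3,4,5,6}  = {3,4,5,6} ∪ {2,3,6}
Round 2 (13 new):
  {1}  = {2,3,4,5,6}ᶜ
  {5}  = {1,2,3,4,6}ᶜ
  {1,5}  = {2,3,4,6}ᶜ
  {3,4,5}  = {3,4} ∪ {3,5}
  {1,2,3,4}  = {3,4} ∪ {1,2}
  {1,2,3,5}  = {1,2} ∪ {3,5}
  {1,2,3,6}  = {1,2} ∪ {2,3,6}
  {1,2,4,5}  = {1,4,5} ∪ {1,2}
  {1,3,4,5}  = {1,4,5} ∪ {3,4}
  {2,3,5,6}  = {2,3,6} ∪ {3,5}
  {1,2,3,5,6}  = {2,3,6} ∪ {1,2,5,6}
  {1,2,4,5,6}  = {1,4,5} ∪ {1,2,4,6}
  {1,3,4,5,6}  = {1,4,5} ∪ {3,4,5,6}
Round 3. New:
  {2}  = {1,3,4,5,6}ᶜ
  {3}  = {1,2,4,5,6}ᶜ
  {4}  = {1,2,3,5,6}ᶜ
  {1,4}  = {2,3,5,6}ᶜ
  {2,6}  = {1,3,4,5}ᶜ
  {3,6}  = {1,2,4,5}ᶜ
  {4,5}  = {1,2,3,6}ᶜ
  {4,6}  = {1,2,3,5}ᶜ
  {5,6}  = {1,2,3,4}ᶜ
  {1,2,5}  = {1,5} ∪ {1,2}
  {1,2,6}  = {3,4,5}ᶜ
  {1,3,4}  = {3,4} ∪ {1}
  {1,3,5}  = {1,5} ∪ {3,5}
  {1,2,3,4,5}  = {3,4,5} ∪ {1,2}
Round 4 (23 new):
  {6}  = {1,2,3,4,5}ᶜ
  {1,3}  = {3} ∪ {1}
  {2,3}  = {2} ∪ {3}
  {2,4}  = {2} ∪ {4}
  {2,5}  = {2} ∪ {5}
  {1,2,3}  = {1,2} ∪ {3}
  {1,2,4}  = {2} ∪ {1,4}
  {1,3,6}  = {3,6} ∪ {1}
  {1,4,6}  = {1} ∪ {4,6}
  {1,5,6}  = {1} ∪ {5,6}
  {2,3,4}  = {3,4} ∪ {2}
  {2,3,5}  = {2} ∪ {3,5}
  {2,4,5}  = {2} ∪ {4,5}
  {2,4,6}  = {1,3,5}ᶜ
  {2,5,6}  = {1,3,4}ᶜ
  {3,4,6}  = {1,2,5}ᶜ
  {3,5,6}  = {3,5} ∪ {3,6}
  {4,5,6}  = {4,5} ∪ {5,6}
  {1,3,4,6}  = {3,6} ∪ {1,3,4}
  {1,3,5,6}  = {1,3,5} ∪ {3,6}
  {1,4,5,6}  = {5,6} ∪ {1,4}
  {2,3,4,5}  = {2} ∪ {3,4,5}
  {2,4,5,6}  = {4,5} ∪ {2,6}
Round 5 adds 1:
  {1,6}  = {2,3,4,5}ᶜ
Round 6: no new sets; the family is a σ-algebra.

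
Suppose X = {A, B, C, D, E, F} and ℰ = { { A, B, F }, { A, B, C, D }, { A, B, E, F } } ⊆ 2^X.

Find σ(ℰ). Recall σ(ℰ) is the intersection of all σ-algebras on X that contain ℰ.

Initial family (5 sets): { {  }, { A, B, F }, { A, B, C, D }, { A, B, E, F }, X }.
Iteration 1: 4 new —
  { C, D }  = complement { A, B, E, F }
  { E, F }  = complement { A, B, C, D }
  { C, D, E }  = complement { A, B, F }
  { A, B, C, D, F }  = { A, B, C, D } ∪ { A, B, F }
  [9 total]
Iteration 2: 3 new —
  { E }  = complement { A, B, C, D, F }
  { C, D, E, F }  = { C, D, E } ∪ { E, F }
  { A, B, C, D, E }  = { C, D, E } ∪ { A, B, C, D }
  [12 total]
Iteration 3 (2 new):
  { F }  = complement { A, B, C, D, E }
  { A, B }  = complement { C, D, E, F }
  [14 total]
Iteration 4: 2 new —
  { A, B, E }  = { A, B } ∪ { E }
  { C, D, F }  = { C, D } ∪ { F }
  [16 total]
Iteration 5: closed — nothing new.

Therefore σ(ℰ) = { {  }, { E }, { F }, { A, B }, { C, D }, { E, F }, { A, B, E }, { A, B, F }, { C, D, E }, { C, D, F }, { A, B, C, D }, { A, B, E, F }, { C, D, E, F }, { A, B, C, D, E }, { A, B, C, D, F }, X } (|σ(ℰ)| = 16).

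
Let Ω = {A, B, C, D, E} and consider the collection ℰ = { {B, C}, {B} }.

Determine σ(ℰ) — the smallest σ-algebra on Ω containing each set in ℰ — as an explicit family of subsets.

σ(ℰ) = { ∅, {B}, {C}, {B, C}, {A, D, E}, {A, B, D, E}, {A, C, D, E}, Ω }

Working:
Seed the family with ℰ together with ∅ and Ω: { ∅, {B}, {B, C}, Ω }.
Step 1: +2 →
  {A, D, E}  = ᶜ of {B, C}
  {A, C, D, E}  = ᶜ of {B}
  |family| = 6
Step 2: +1 →
  {A, B, D, E}  = {A, D, E} ∪ {B}
  |family| = 7
Step 3: 1 new —
  {C}  = ᶜ of {A, B, D, E}
  |family| = 8
Step 4: already closed under ᶜ and ∪.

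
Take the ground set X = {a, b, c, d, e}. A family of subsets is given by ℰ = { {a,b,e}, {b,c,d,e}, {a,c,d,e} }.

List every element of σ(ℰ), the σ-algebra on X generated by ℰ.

Initial family (5 sets): { {}, {a,b,e}, {a,c,d,e}, {b,c,d,e}, X }.
Pass 1 (3 new):
  {a}  = complement {b,c,d,e}
  {b}  = complement {a,c,d,e}
  {c,d}  = complement {a,b,e}
Pass 2. New:
  {a,b}  = {b} ∪ {a}
  {a,c,d}  = {c,d} ∪ {a}
  {b,c,d}  = {b} ∪ {c,d}
Pass 3. New:
  {a,e}  = complement {b,c,d}
  {b,e}  = complement {a,c,d}
  {c,d,e}  = complement {a,b}
  {a,b,c,d}  = {c,d} ∪ {a,b}
Pass 4. New:
  {e}  = complement {a,b,c,d}
Pass 5: no new sets; the family is a σ-algebra.

σ(ℰ) = { {}, {a}, {b}, {e}, {a,b}, {a,e}, {b,e}, {c,d}, {a,b,e}, {a,c,d}, {b,c,d}, {c,d,e}, {a,b,c,d}, {a,c,d,e}, {b,c,d,e}, X }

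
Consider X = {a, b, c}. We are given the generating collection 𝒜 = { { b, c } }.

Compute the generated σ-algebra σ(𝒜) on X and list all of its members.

Initial family (3 sets): { {  }, { b, c }, X }.
Pass 1: 1 new —
  { a }  = X∖{ b, c }
  (now 4)
Pass 2 adds nothing — fixpoint reached.

Hence σ(𝒜) has 4 members: { {  }, { a }, { b, c }, X }.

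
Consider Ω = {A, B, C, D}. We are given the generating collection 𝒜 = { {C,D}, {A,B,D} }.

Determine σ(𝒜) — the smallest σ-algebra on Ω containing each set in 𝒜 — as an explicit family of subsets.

Answer: σ(𝒜) = { ∅, {C}, {D}, {A,B}, {C,D}, {A,B,C}, {A,B,D}, Ω }

Trace:
Take S₀ = 𝒜 ∪ {∅, Ω} = { ∅, {C,D}, {A,B,D}, Ω }.
Round 1. New:
  {C}  = Ω∖{A,B,D}
  {A,B}  = Ω∖{C,D}
  [6 total]
Round 2 (1 new):
  {A,B,C}  = {C} ∪ {A,B}
  [7 total]
Round 3: +1 →
  {D}  = Ω∖{A,B,C}
  [8 total]
Round 4: already closed under ᶜ and ∪.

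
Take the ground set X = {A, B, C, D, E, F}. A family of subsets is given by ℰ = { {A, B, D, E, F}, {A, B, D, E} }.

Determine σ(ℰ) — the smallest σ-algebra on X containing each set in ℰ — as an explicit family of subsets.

Seed the family with ℰ together with ∅ and X: { ∅, {A, B, D, E}, {A, B, D, E, F}, X }.
Round 1 (2 new):
  {C}  = complement {A, B, D, E, F}
  {C, F}  = complement {A, B, D, E}
  |family| = 6
Round 2 (1 new):
  {A, B, C, D, E}  = {C} ∪ {A, B, D, E}
  |family| = 7
Round 3: +1 →
  {F}  = complement {A, B, C, D, E}
  |family| = 8
After Round 4 the family is unchanged; done.

Hence σ(ℰ) has 8 members: { ∅, {C}, {F}, {C, F}, {A, B, D, E}, {A, B, C, D, E}, {A, B, D, E, F}, X }.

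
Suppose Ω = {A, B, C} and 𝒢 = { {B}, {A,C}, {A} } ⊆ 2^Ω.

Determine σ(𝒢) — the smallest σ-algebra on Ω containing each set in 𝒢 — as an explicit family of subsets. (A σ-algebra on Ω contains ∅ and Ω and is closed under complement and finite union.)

Take S₀ = 𝒢 ∪ {∅, Ω} = { {}, {A}, {B}, {A,C}, Ω }.
Iteration 1: +2 →
  {A,B}  = {B} ∪ {A}
  {B,C}  = Ω∖{A}
  (now 7)
Iteration 2. New:
  {C}  = Ω∖{A,B}
  (now 8)
Iteration 3: stable.

|σ(𝒢)| = 8.  σ(𝒢) = { {}, {A}, {B}, {C}, {A,B}, {A,C}, {B,C}, Ω }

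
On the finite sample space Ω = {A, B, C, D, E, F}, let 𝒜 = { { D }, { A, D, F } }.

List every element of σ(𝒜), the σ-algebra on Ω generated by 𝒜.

Seed the family with 𝒜 together with ∅ and Ω: { {  }, { D }, { A, D, F }, Ω }.
Iteration 1: +2 →
  { B, C, E }  = complement { A, D, F }
  { A, B, C, E, F }  = complement { D }
Iteration 2 adds 1:
  { B, C, D, E }  = { B, C, E } ∪ { D }
Iteration 3 (1 new):
  { A, F }  = complement { B, C, D, E }
Iteration 4: no new sets; the family is a σ-algebra.

Hence σ(𝒜) has 8 members: { {  }, { D }, { A, F }, { A, D, F }, { B, C, E }, { B, C, D, E }, { A, B, C, E, F }, Ω }.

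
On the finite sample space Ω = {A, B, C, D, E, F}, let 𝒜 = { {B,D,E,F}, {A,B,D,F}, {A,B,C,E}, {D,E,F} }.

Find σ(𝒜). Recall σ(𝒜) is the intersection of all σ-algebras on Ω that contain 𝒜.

Initial family (6 sets): { ∅, {D,E,F}, {A,B,C,E}, {A,B,D,F}, {B,D,E,F}, Ω }.
Round 1: +5 →
  {A,C}  = Ω∖{B,D,E,F}
  {C,E}  = Ω∖{A,B,D,F}
  {D,F}  = Ω∖{A,B,C,E}
  {A,B,C}  = Ω∖{D,E,F}
  {A,B,D,E,F}  = {B,D,E,F} ∪ {A,B,D,F}
  — 11 sets.
Round 2: +7 →
  {C}  = Ω∖{A,B,D,E,F}
  {A,C,E}  = {A,C} ∪ {C,E}
  {A,C,D,F}  = {A,C} ∪ {D,F}
  {C,D,E,F}  = {C,E} ∪ {D,F}
  {A,B,C,D,F}  = {A,B,D,F} ∪ {A,B,C}
  {A,C,D,E,F}  = {A,C} ∪ {D,E,F}
  {B,C,D,E,F}  = {B,D,E,F} ∪ {C,E}
  — 18 sets.
Round 3. New:
  {A}  = Ω∖{B,C,D,E,F}
  {B}  = Ω∖{A,C,D,E,F}
  {E}  = Ω∖{A,B,C,D,F}
  {A,B}  = Ω∖{C,D,E,F}
  {B,E}  = Ω∖{A,C,D,F}
  {B,D,F}  = Ω∖{A,C,E}
  {C,D,F}  = {C} ∪ {D,F}
  — 25 sets.
Round 4 adds 7:
  {A,E}  = {E} ∪ {A}
  {B,C}  = {B} ∪ {C}
  {A,B,E}  = Ω∖{C,D,F}
  {A,D,F}  = {D,F} ∪ {A}
  {B,C,E}  = {B,E} ∪ {C}
  {A,D,E,F}  = {D,E,F} ∪ {A}
  {B,C,D,F}  = {B,D,F} ∪ {C}
  — 32 sets.
Round 5: closed — nothing new.

Hence σ(𝒜) has 32 members: { ∅, {A}, {B}, {C}, {E}, {A,B}, {A,C}, {A,E}, {B,C}, {B,E}, {C,E}, {D,F}, {A,B,C}, {A,B,E}, {A,C,E}, {A,D,F}, {B,C,E}, {B,D,F}, {C,D,F}, {D,E,F}, {A,B,C,E}, {A,B,D,F}, {A,C,D,F}, {A,D,E,F}, {B,C,D,F}, {B,D,E,F}, {C,D,E,F}, {A,B,C,D,F}, {A,B,D,E,F}, {A,C,D,E,F}, {B,C,D,E,F}, Ω }.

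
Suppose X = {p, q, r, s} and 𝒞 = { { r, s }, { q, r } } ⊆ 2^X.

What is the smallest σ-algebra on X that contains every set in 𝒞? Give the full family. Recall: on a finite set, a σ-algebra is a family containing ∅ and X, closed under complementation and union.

Start: 𝒞 ∪ {∅, X} = { ∅, { q, r }, { r, s }, X }.
Pass 1 adds 3:
  { p, q }  = complement { r, s }
  { p, s }  = complement { q, r }
  { q, r, s }  = { r, s } ∪ { q, r }
  — 7 sets.
Pass 2: +4 →
  { p }  = complement { q, r, s }
  { p, q, r }  = { q, r } ∪ { p, q }
  { p, q, s }  = { p, s } ∪ { p, q }
  { p, r, s }  = { r, s } ∪ { p, s }
  — 11 sets.
Pass 3: +3 →
  { q }  = complement { p, r, s }
  { r }  = complement { p, q, s }
  { s }  = complement { p, q, r }
  — 14 sets.
Pass 4. New:
  { p, r }  = { r } ∪ { p }
  { q, s }  = { s } ∪ { q }
  — 16 sets.
Pass 5: closed — nothing new.

|σ(𝒞)| = 16.  σ(𝒞) = { ∅, { p }, { q }, { r }, { s }, { p, q }, { p, r }, { p, s }, { q, r }, { q, s }, { r, s }, { p, q, r }, { p, q, s }, { p, r, s }, { q, r, s }, X }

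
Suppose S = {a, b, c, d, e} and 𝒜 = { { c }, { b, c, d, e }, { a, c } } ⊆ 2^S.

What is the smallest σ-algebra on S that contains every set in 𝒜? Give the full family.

σ(𝒜) = { {  }, { a }, { c }, { a, c }, { b, d, e }, { a, b, d, e }, { b, c, d, e }, S }

Trace:
Seed the family with 𝒜 together with ∅ and S: { {  }, { c }, { a, c }, { b, c, d, e }, S }.
Iteration 1 (3 new):
  { a }  = { b, c, d, e }ᶜ
  { b, d, e }  = { a, c }ᶜ
  { a, b, d, e }  = { c }ᶜ
  [8 total]
Iteration 2: already closed under ᶜ and ∪.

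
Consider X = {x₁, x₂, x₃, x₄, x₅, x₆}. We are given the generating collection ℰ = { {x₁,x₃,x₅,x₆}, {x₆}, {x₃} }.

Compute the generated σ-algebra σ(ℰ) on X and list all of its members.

|σ(ℰ)| = 16.  σ(ℰ) = { ∅, {x₃}, {x₆}, {x₁,x₅}, {x₂,x₄}, {x₃,x₆}, {x₁,x₃,x₅}, {x₁,x₅,x₆}, {x₂,x₃,x₄}, {x₂,x₄,x₆}, {x₁,x₂,x₄,x₅}, {x₁,x₃,x₅,x₆}, {x₂,x₃,x₄,x₆}, {x₁,x₂,x₃,x₄,x₅}, {x₁,x₂,x₄,x₅,x₆}, X }

Check:
Take S₀ = ℰ ∪ {∅, X} = { ∅, {x₃}, {x₆}, {x₁,x₃,x₅,x₆}, X }.
Round 1 (4 new):
  {x₂,x₄}  = complement {x₁,x₃,x₅,x₆}
  {x₃,x₆}  = {x₃} ∪ {x₆}
  {x₁,x₂,x₃,x₄,x₅}  = complement {x₆}
  {x₁,x₂,x₄,x₅,x₆}  = complement {x₃}
Round 2. New:
  {x₂,x₃,x₄}  = {x₃} ∪ {x₂,x₄}
  {x₂,x₄,x₆}  = {x₆} ∪ {x₂,x₄}
  {x₁,x₂,x₄,x₅}  = complement {x₃,x₆}
  {x₂,x₃,x₄,x₆}  = {x₃,x₆} ∪ {x₂,x₄}
Round 3 adds 3:
  {x₁,x₅}  = complement {x₂,x₃,x₄,x₆}
  {x₁,x₃,x₅}  = complement {x₂,x₄,x₆}
  {x₁,x₅,x₆}  = complement {x₂,x₃,x₄}
Round 4: no new sets; the family is a σ-algebra.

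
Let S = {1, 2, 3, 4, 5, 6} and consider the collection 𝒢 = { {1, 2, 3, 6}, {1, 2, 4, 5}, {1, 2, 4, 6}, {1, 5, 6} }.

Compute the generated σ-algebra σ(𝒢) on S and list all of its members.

Take S₀ = 𝒢 ∪ {∅, S} = { {}, {1, 5, 6}, {1, 2, 3, 6}, {1, 2, 4, 5}, {1, 2, 4, 6}, S }.
Step 1 adds 7:
  {3, 5}  = complement {1, 2, 4, 6}
  {3, 6}  = complement {1, 2, 4, 5}
  {4, 5}  = complement {1, 2, 3, 6}
  {2, 3, 4}  = complement {1, 5, 6}
  {1, 2, 3, 4, 6}  = {1, 2, 4, 6} ∪ {1, 2, 3, 6}
  {1, 2, 3, 5, 6}  = {1, 5, 6} ∪ {1, 2, 3, 6}
  {1, 2, 4, 5, 6}  = {1, 2, 4, 6} ∪ {1, 5, 6}
  [13 total]
Step 2 adds 11:
  {3}  = complement {1, 2, 4, 5, 6}
  {4}  = complement {1, 2, 3, 5, 6}
  {5}  = complement {1, 2, 3, 4, 6}
  {3, 4, 5}  = {4, 5} ∪ {3, 5}
  {3, 5, 6}  = {3, 6} ∪ {3, 5}
  {1, 3, 5, 6}  = {1, 5, 6} ∪ {3, 6}
  {1, 4, 5, 6}  = {4, 5} ∪ {1, 5, 6}
  {2, 3, 4, 5}  = {2, 3, 4} ∪ {4, 5}
  {2, 3, 4, 6}  = {2, 3, 4} ∪ {3, 6}
  {3, 4, 5, 6}  = {4, 5} ∪ {3, 6}
  {1, 2, 3, 4, 5}  = {2, 3, 4} ∪ {1, 2, 4, 5}
  [24 total]
Step 3: +12 →
  {6}  = complement {1, 2, 3, 4, 5}
  {1, 2}  = complement {3, 4, 5, 6}
  {1, 5}  = complement {2, 3, 4, 6}
  {1, 6}  = complement {2, 3, 4, 5}
  {2, 3}  = complement {1, 4, 5, 6}
  {2, 4}  = complement {1, 3, 5, 6}
  {3, 4}  = {3} ∪ {4}
  {1, 2, 4}  = complement {3, 5, 6}
  {1, 2, 6}  = complement {3, 4, 5}
  {3, 4, 6}  = {3, 6} ∪ {4}
  {1, 3, 4, 5, 6}  = {3, 4, 5} ∪ {1, 4, 5, 6}
  {2, 3, 4, 5, 6}  = {3, 4, 5} ∪ {2, 3, 4, 6}
  [36 total]
Step 4: +21 →
  {1}  = complement {2, 3, 4, 5, 6}
  {2}  = complement {1, 3, 4, 5, 6}
  {4, 6}  = {6} ∪ {4}
  {5, 6}  = {6} ∪ {5}
  {1, 2, 3}  = {1, 2} ∪ {3}
  {1, 2, 5}  = complement {3, 4, 6}
  {1, 3, 5}  = {3} ∪ {1, 5}
  {1, 3, 6}  = {1, 6} ∪ {3}
  {1, 4, 5}  = {4, 5} ∪ {1, 5}
  {1, 4, 6}  = {1, 6} ∪ {4}
  {2, 3, 5}  = {5} ∪ {2, 3}
  {2, 3, 6}  = {6} ∪ {2, 3}
  {2, 4, 5}  = {5} ∪ {2, 4}
  {2, 4, 6}  = {6} ∪ {2, 4}
  {4, 5, 6}  = {6} ∪ {4, 5}
  {1, 2, 3, 4}  = {3, 4} ∪ {1, 2}
  {1, 2, 3, 5}  = {1, 2} ∪ {3, 5}
  {1, 2, 5, 6}  = complement {3, 4}
  {1, 3, 4, 5}  = {3, 4, 5} ∪ {1, 5}
  {1, 3, 4, 6}  = {3, 4} ∪ {1, 6}
  {2, 3, 5, 6}  = {2, 3} ∪ {3, 5, 6}
  [57 total]
Step 5: +7 →
  {1, 3}  = {3} ∪ {1}
  {1, 4}  = complement {2, 3, 5, 6}
  {2, 5}  = complement {1, 3, 4, 6}
  {2, 6}  = complement {1, 3, 4, 5}
  {1, 3, 4}  = {3, 4} ∪ {1}
  {2, 5, 6}  = {5, 6} ∪ {2}
  {2, 4, 5, 6}  = {2, 4, 6} ∪ {5, 6}
  [64 total]
Step 6 adds nothing — fixpoint reached.

σ(𝒢) = { {}, {1}, {2}, {3}, {4}, {5}, {6}, {1, 2}, {1, 3}, {1, 4}, {1, 5}, {1, 6}, {2, 3}, {2, 4}, {2, 5}, {2, 6}, {3, 4}, {3, 5}, {3, 6}, {4, 5}, {4, 6}, {5, 6}, {1, 2, 3}, {1, 2, 4}, {1, 2, 5}, {1, 2, 6}, {1, 3, 4}, {1, 3, 5}, {1, 3, 6}, {1, 4, 5}, {1, 4, 6}, {1, 5, 6}, {2, 3, 4}, {2, 3, 5}, {2, 3, 6}, {2, 4, 5}, {2, 4, 6}, {2, 5, 6}, {3, 4, 5}, {3, 4, 6}, {3, 5, 6}, {4, 5, 6}, {1, 2, 3, 4}, {1, 2, 3, 5}, {1, 2, 3, 6}, {1, 2, 4, 5}, {1, 2, 4, 6}, {1, 2, 5, 6}, {1, 3, 4, 5}, {1, 3, 4, 6}, {1, 3, 5, 6}, {1, 4, 5, 6}, {2, 3, 4, 5}, {2, 3, 4, 6}, {2, 3, 5, 6}, {2, 4, 5, 6}, {3, 4, 5, 6}, {1, 2, 3, 4, 5}, {1, 2, 3, 4, 6}, {1, 2, 3, 5, 6}, {1, 2, 4, 5, 6}, {1, 3, 4, 5, 6}, {2, 3, 4, 5, 6}, S }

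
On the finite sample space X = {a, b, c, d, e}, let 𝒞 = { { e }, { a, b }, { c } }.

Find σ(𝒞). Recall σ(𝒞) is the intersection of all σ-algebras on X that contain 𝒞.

σ(𝒞) (16 sets): { {  }, { c }, { d }, { e }, { a, b }, { c, d }, { c, e }, { d, e }, { a, b, c }, { a, b, d }, { a, b, e }, { c, d, e }, { a, b, c, d }, { a, b, c, e }, { a, b, d, e }, X }

Derivation:
Begin from { {  }, { c }, { e }, { a, b }, X } (that is, 𝒞 plus ∅ and X).
Round 1 adds 6:
  { c, e }  = { c } ∪ { e }
  { a, b, c }  = { c } ∪ { a, b }
  { a, b, e }  = { a, b } ∪ { e }
  { c, d, e }  = { a, b }ᶜ
  { a, b, c, d }  = { e }ᶜ
  { a, b, d, e }  = { c }ᶜ
  (now 11)
Round 2: +4 →
  { c, d }  = { a, b, e }ᶜ
  { d, e }  = { a, b, c }ᶜ
  { a, b, d }  = { c, e }ᶜ
  { a, b, c, e }  = { a, b, c } ∪ { e }
  (now 15)
Round 3: 1 new —
  { d }  = { a, b, c, e }ᶜ
  (now 16)
Round 4: already closed under ᶜ and ∪.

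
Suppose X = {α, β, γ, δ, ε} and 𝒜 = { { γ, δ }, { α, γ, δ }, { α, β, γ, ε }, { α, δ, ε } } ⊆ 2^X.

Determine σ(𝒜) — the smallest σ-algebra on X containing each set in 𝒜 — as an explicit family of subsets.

σ(𝒜) = { {  }, { α }, { β }, { γ }, { δ }, { ε }, { α, β }, { α, γ }, { α, δ }, { α, ε }, { β, γ }, { β, δ }, { β, ε }, { γ, δ }, { γ, ε }, { δ, ε }, { α, β, γ }, { α, β, δ }, { α, β, ε }, { α, γ, δ }, { α, γ, ε }, { α, δ, ε }, { β, γ, δ }, { β, γ, ε }, { β, δ, ε }, { γ, δ, ε }, { α, β, γ, δ }, { α, β, γ, ε }, { α, β, δ, ε }, { α, γ, δ, ε }, { β, γ, δ, ε }, X }

Derivation:
Seed the family with 𝒜 together with ∅ and X: { {  }, { γ, δ }, { α, γ, δ }, { α, δ, ε }, { α, β, γ, ε }, X }.
Iteration 1 adds 5:
  { δ }  = ᶜ of { α, β, γ, ε }
  { β, γ }  = ᶜ of { α, δ, ε }
  { β, ε }  = ᶜ of { α, γ, δ }
  { α, β, ε }  = ᶜ of { γ, δ }
  { α, γ, δ, ε }  = { α, δ, ε } ∪ { α, γ, δ }
  — 11 sets.
Iteration 2: +7 →
  { β }  = ᶜ of { α, γ, δ, ε }
  { β, γ, δ }  = { γ, δ } ∪ { β, γ }
  { β, γ, ε }  = { β, ε } ∪ { β, γ }
  { β, δ, ε }  = { β, ε } ∪ { δ }
  { α, β, γ, δ }  = { α, γ, δ } ∪ { β, γ }
  { α, β, δ, ε }  = { α, δ, ε } ∪ { β, ε }
  { β, γ, δ, ε }  = { β, ε } ∪ { γ, δ }
  — 18 sets.
Iteration 3 (7 new):
  { α }  = ᶜ of { β, γ, δ, ε }
  { γ }  = ᶜ of { α, β, δ, ε }
  { ε }  = ᶜ of { α, β, γ, δ }
  { α, γ }  = ᶜ of { β, δ, ε }
  { α, δ }  = ᶜ of { β, γ, ε }
  { α, ε }  = ᶜ of { β, γ, δ }
  { β, δ }  = { δ } ∪ { β }
  — 25 sets.
Iteration 4 (7 new):
  { α, β }  = { β } ∪ { α }
  { γ, ε }  = { ε } ∪ { γ }
  { δ, ε }  = { ε } ∪ { δ }
  { α, β, γ }  = { β } ∪ { α, γ }
  { α, β, δ }  = { β } ∪ { α, δ }
  { α, γ, ε }  = ᶜ of { β, δ }
  { γ, δ, ε }  = { γ, δ } ∪ { ε }
  — 32 sets.
After Iteration 5 the family is unchanged; done.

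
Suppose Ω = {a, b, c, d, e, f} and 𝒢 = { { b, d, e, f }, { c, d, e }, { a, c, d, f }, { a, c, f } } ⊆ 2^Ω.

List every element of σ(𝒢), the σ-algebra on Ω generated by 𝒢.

Begin from { {  }, { a, c, f }, { c, d, e }, { a, c, d, f }, { b, d, e, f }, Ω } (that is, 𝒢 plus ∅ and Ω).
Step 1 (6 new):
  { a, c }  = ᶜ of { b, d, e, f }
  { b, e }  = ᶜ of { a, c, d, f }
  { a, b, f }  = ᶜ of { c, d, e }
  { b, d, e }  = ᶜ of { a, c, f }
  { a, c, d, e, f }  = { c, d, e } ∪ { a, c, f }
  { b, c, d, e, f }  = { c, d, e } ∪ { b, d, e, f }
  (now 12)
Step 2. New:
  { a }  = ᶜ of { b, c, d, e, f }
  { b }  = ᶜ of { a, c, d, e, f }
  { a, b, c, e }  = { b, e } ∪ { a, c }
  { a, b, c, f }  = { a, c, f } ∪ { a, b, f }
  { a, b, e, f }  = { b, e } ∪ { a, b, f }
  { a, c, d, e }  = { c, d, e } ∪ { a, c }
  { b, c, d, e }  = { b, e } ∪ { c, d, e }
  { a, b, c, d, e }  = { a, c } ∪ { b, d, e }
  { a, b, c, d, f }  = { a, c, d, f } ∪ { a, b, f }
  { a, b, c, e, f }  = { b, e } ∪ { a, c, f }
  { a, b, d, e, f }  = { b, d, e, f } ∪ { a, b, f }
  (now 23)
Step 3: 13 new —
  { c }  = ᶜ of { a, b, d, e, f }
  { d }  = ᶜ of { a, b, c, e, f }
  { e }  = ᶜ of { a, b, c, d, f }
  { f }  = ᶜ of { a, b, c, d, e }
  { a, b }  = { b } ∪ { a }
  { a, f }  = ᶜ of { b, c, d, e }
  { b, f }  = ᶜ of { a, c, d, e }
  { c, d }  = ᶜ of { a, b, e, f }
  { d, e }  = ᶜ of { a, b, c, f }
  { d, f }  = ᶜ of { a, b, c, e }
  { a, b, c }  = { b } ∪ { a, c }
  { a, b, e }  = { b, e } ∪ { a }
  { a, b, d, e }  = { b, d, e } ∪ { a }
  (now 36)
Step 4: 26 new —
  { a, d }  = { a } ∪ { d }
  { a, e }  = { a } ∪ { e }
  { b, c }  = { b } ∪ { c }
  { b, d }  = { b } ∪ { d }
  { c, e }  = { e } ∪ { c }
  { c, f }  = ᶜ of { a, b, d, e }
  { e, f }  = { f } ∪ { e }
  { a, b, d }  = { a, b } ∪ { d }
  { a, c, d }  = { c, d } ∪ { a }
  { a, c, e }  = { e } ∪ { a, c }
  { a, d, e }  = { a } ∪ { d, e }
  { a, d, f }  = { a } ∪ { d, f }
  { a, e, f }  = { a, f } ∪ { e }
  { b, c, d }  = { c, d } ∪ { b }
  { b, c, e }  = { b, e } ∪ { c }
  { b, c, f }  = { b, f } ∪ { c }
  { b, d, f }  = { b } ∪ { d, f }
  { b, e, f }  = { b, e } ∪ { b, f }
  { c, d, f }  = ᶜ of { a, b, e }
  { d, e, f }  = ᶜ of { a, b, c }
  { a, b, c, d }  = { c, d } ∪ { a, b, c }
  { a, b, d, f }  = { a, b } ∪ { d, f }
  { a, c, e, f }  = { a, c, f } ∪ { e }
  { a, d, e, f }  = { a, f } ∪ { d, e }
  { b, c, d, f }  = { c, d } ∪ { b, f }
  { c, d, e, f }  = ᶜ of { a, b }
  (now 62)
Step 5: +2 →
  { c, e, f }  = ᶜ of { a, b, d }
  { b, c, e, f }  = ᶜ of { a, d }
  (now 64)
Step 6: stable.

|σ(𝒢)| = 64.  σ(𝒢) = { {  }, { a }, { b }, { c }, { d }, { e }, { f }, { a, b }, { a, c }, { a, d }, { a, e }, { a, f }, { b, c }, { b, d }, { b, e }, { b, f }, { c, d }, { c, e }, { c, f }, { d, e }, { d, f }, { e, f }, { a, b, c }, { a, b, d }, { a, b, e }, { a, b, f }, { a, c, d }, { a, c, e }, { a, c, f }, { a, d, e }, { a, d, f }, { a, e, f }, { b, c, d }, { b, c, e }, { b, c, f }, { b, d, e }, { b, d, f }, { b, e, f }, { c, d, e }, { c, d, f }, { c, e, f }, { d, e, f }, { a, b, c, d }, { a, b, c, e }, { a, b, c, f }, { a, b, d, e }, { a, b, d, f }, { a, b, e, f }, { a, c, d, e }, { a, c, d, f }, { a, c, e, f }, { a, d, e, f }, { b, c, d, e }, { b, c, d, f }, { b, c, e, f }, { b, d, e, f }, { c, d, e, f }, { a, b, c, d, e }, { a, b, c, d, f }, { a, b, c, e, f }, { a, b, d, e, f }, { a, c, d, e, f }, { b, c, d, e, f }, Ω }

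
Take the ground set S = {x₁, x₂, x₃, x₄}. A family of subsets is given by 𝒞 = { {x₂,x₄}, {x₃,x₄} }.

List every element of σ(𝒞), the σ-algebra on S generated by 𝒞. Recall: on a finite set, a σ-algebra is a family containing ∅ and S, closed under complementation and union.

|σ(𝒞)| = 16.  σ(𝒞) = { ∅, {x₁}, {x₂}, {x₃}, {x₄}, {x₁,x₂}, {x₁,x₃}, {x₁,x₄}, {x₂,x₃}, {x₂,x₄}, {x₃,x₄}, {x₁,x₂,x₃}, {x₁,x₂,x₄}, {x₁,x₃,x₄}, {x₂,x₃,x₄}, S }

Derivation:
Take S₀ = 𝒞 ∪ {∅, S} = { ∅, {x₂,x₄}, {x₃,x₄}, S }.
Iteration 1: +3 →
  {x₁,x₂}  = {x₃,x₄}ᶜ
  {x₁,x₃}  = {x₂,x₄}ᶜ
  {x₂,x₃,x₄}  = {x₃,x₄} ∪ {x₂,x₄}
  (now 7)
Iteration 2: +4 →
  {x₁}  = {x₂,x₃,x₄}ᶜ
  {x₁,x₂,x₃}  = {x₁,x₂} ∪ {x₁,x₃}
  {x₁,x₂,x₄}  = {x₁,x₂} ∪ {x₂,x₄}
  {x₁,x₃,x₄}  = {x₃,x₄} ∪ {x₁,x₃}
  (now 11)
Iteration 3 adds 3:
  {x₂}  = {x₁,x₃,x₄}ᶜ
  {x₃}  = {x₁,x₂,x₄}ᶜ
  {x₄}  = {x₁,x₂,x₃}ᶜ
  (now 14)
Iteration 4: +2 →
  {x₁,x₄}  = {x₄} ∪ {x₁}
  {x₂,x₃}  = {x₃} ∪ {x₂}
  (now 16)
Iteration 5: already closed under ᶜ and ∪.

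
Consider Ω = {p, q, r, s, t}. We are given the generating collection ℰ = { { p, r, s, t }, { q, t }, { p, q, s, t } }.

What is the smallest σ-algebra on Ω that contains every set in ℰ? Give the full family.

|σ(ℰ)| = 16.  σ(ℰ) = { {  }, { q }, { r }, { t }, { p, s }, { q, r }, { q, t }, { r, t }, { p, q, s }, { p, r, s }, { p, s, t }, { q, r, t }, { p, q, r, s }, { p, q, s, t }, { p, r, s, t }, Ω }

Check:
Seed the family with ℰ together with ∅ and Ω: { {  }, { q, t }, { p, q, s, t }, { p, r, s, t }, Ω }.
Pass 1: +3 →
  { q }  = complement { p, r, s, t }
  { r }  = complement { p, q, s, t }
  { p, r, s }  = complement { q, t }
  [8 total]
Pass 2 adds 3:
  { q, r }  = { r } ∪ { q }
  { q, r, t }  = { r } ∪ { q, t }
  { p, q, r, s }  = { q } ∪ { p, r, s }
  [11 total]
Pass 3 adds 3:
  { t }  = complement { p, q, r, s }
  { p, s }  = complement { q, r, t }
  { p, s, t }  = complement { q, r }
  [14 total]
Pass 4 (2 new):
  { r, t }  = { r } ∪ { t }
  { p, q, s }  = { p, s } ∪ { q }
  [16 total]
Pass 5: closed — nothing new.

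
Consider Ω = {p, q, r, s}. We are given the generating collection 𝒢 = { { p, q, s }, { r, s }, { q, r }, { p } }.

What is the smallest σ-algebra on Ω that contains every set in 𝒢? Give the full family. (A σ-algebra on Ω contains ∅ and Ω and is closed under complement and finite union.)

σ(𝒢) (16 sets): { ∅, { p }, { q }, { r }, { s }, { p, q }, { p, r }, { p, s }, { q, r }, { q, s }, { r, s }, { p, q, r }, { p, q, s }, { p, r, s }, { q, r, s }, Ω }

Derivation:
Seed the family with 𝒢 together with ∅ and Ω: { ∅, { p }, { q, r }, { r, s }, { p, q, s }, Ω }.
Round 1: +6 →
  { r }  = Ω∖{ p, q, s }
  { p, q }  = Ω∖{ r, s }
  { p, s }  = Ω∖{ q, r }
  { p, q, r }  = { q, r } ∪ { p }
  { p, r, s }  = { r, s } ∪ { p }
  { q, r, s }  = Ω∖{ p }
  |family| = 12
Round 2: 3 new —
  { q }  = Ω∖{ p, r, s }
  { s }  = Ω∖{ p, q, r }
  { p, r }  = { r } ∪ { p }
  |family| = 15
Round 3 (1 new):
  { q, s }  = Ω∖{ p, r }
  |family| = 16
Round 4: no new sets; the family is a σ-algebra.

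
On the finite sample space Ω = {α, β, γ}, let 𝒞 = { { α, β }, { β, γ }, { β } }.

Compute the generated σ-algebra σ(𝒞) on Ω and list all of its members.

Take S₀ = 𝒞 ∪ {∅, Ω} = { {}, { β }, { α, β }, { β, γ }, Ω }.
Pass 1: 3 new —
  { α }  = { β, γ }ᶜ
  { γ }  = { α, β }ᶜ
  { α, γ }  = { β }ᶜ
  [8 total]
Pass 2: no new sets; the family is a σ-algebra.

Hence σ(𝒞) has 8 members: { {}, { α }, { β }, { γ }, { α, β }, { α, γ }, { β, γ }, Ω }.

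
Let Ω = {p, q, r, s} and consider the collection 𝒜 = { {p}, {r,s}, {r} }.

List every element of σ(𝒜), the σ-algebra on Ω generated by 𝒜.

Start: 𝒜 ∪ {∅, Ω} = { {}, {p}, {r}, {r,s}, Ω }.
Iteration 1 adds 5:
  {p,q}  = complement {r,s}
  {p,r}  = {r} ∪ {p}
  {p,q,s}  = complement {r}
  {p,r,s}  = {r,s} ∪ {p}
  {q,r,s}  = complement {p}
  — 10 sets.
Iteration 2: +3 →
  {q}  = complement {p,r,s}
  {q,s}  = complement {p,r}
  {p,q,r}  = {p,q} ∪ {r}
  — 13 sets.
Iteration 3. New:
  {s}  = complement {p,q,r}
  {q,r}  = {r} ∪ {q}
  — 15 sets.
Iteration 4 adds 1:
  {p,s}  = complement {q,r}
  — 16 sets.
Iteration 5: already closed under ᶜ and ∪.

Hence σ(𝒜) has 16 members: { {}, {p}, {q}, {r}, {s}, {p,q}, {p,r}, {p,s}, {q,r}, {q,s}, {r,s}, {p,q,r}, {p,q,s}, {p,r,s}, {q,r,s}, Ω }.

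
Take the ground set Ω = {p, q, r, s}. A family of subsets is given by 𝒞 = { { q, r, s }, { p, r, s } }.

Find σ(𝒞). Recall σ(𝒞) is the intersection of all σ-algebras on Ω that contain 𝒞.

σ(𝒞) = { ∅, { p }, { q }, { p, q }, { r, s }, { p, r, s }, { q, r, s }, Ω }

Check:
Initial family (4 sets): { ∅, { p, r, s }, { q, r, s }, Ω }.
Pass 1 adds 2:
  { p }  = complement { q, r, s }
  { q }  = complement { p, r, s }
  |family| = 6
Pass 2 adds 1:
  { p, q }  = { q } ∪ { p }
  |family| = 7
Pass 3 adds 1:
  { r, s }  = complement { p, q }
  |family| = 8
Pass 4: stable.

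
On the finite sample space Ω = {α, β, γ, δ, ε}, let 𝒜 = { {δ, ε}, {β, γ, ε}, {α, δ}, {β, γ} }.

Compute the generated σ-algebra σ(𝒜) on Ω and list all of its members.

σ(𝒜) (16 sets): { ∅, {α}, {δ}, {ε}, {α, δ}, {α, ε}, {β, γ}, {δ, ε}, {α, β, γ}, {α, δ, ε}, {β, γ, δ}, {β, γ, ε}, {α, β, γ, δ}, {α, β, γ, ε}, {β, γ, δ, ε}, Ω }

Trace:
Begin from { ∅, {α, δ}, {β, γ}, {δ, ε}, {β, γ, ε}, Ω } (that is, 𝒜 plus ∅ and Ω).
Step 1 (4 new):
  {α, β, γ}  = complement {δ, ε}
  {α, δ, ε}  = complement {β, γ}
  {α, β, γ, δ}  = {α, δ} ∪ {β, γ}
  {β, γ, δ, ε}  = {δ, ε} ∪ {β, γ, ε}
  — 10 sets.
Step 2. New:
  {α}  = complement {β, γ, δ, ε}
  {ε}  = complement {α, β, γ, δ}
  {α, β, γ, ε}  = {α, β, γ} ∪ {β, γ, ε}
  — 13 sets.
Step 3: +2 →
  {δ}  = complement {α, β, γ, ε}
  {α, ε}  = {ε} ∪ {α}
  — 15 sets.
Step 4 (1 new):
  {β, γ, δ}  = complement {α, ε}
  — 16 sets.
Step 5: already closed under ᶜ and ∪.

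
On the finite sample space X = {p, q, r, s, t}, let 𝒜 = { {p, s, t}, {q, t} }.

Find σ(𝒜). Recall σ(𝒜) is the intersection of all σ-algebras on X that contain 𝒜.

Begin from { ∅, {q, t}, {p, s, t}, X } (that is, 𝒜 plus ∅ and X).
Step 1: 3 new —
  {q, r}  = ᶜ of {p, s, t}
  {p, r, s}  = ᶜ of {q, t}
  {p, q, s, t}  = {q, t} ∪ {p, s, t}
Step 2: +4 →
  {r}  = ᶜ of {p, q, s, t}
  {q, r, t}  = {q, t} ∪ {q, r}
  {p, q, r, s}  = {p, r, s} ∪ {q, r}
  {p, r, s, t}  = {p, s, t} ∪ {p, r, s}
Step 3: 3 new —
  {q}  = ᶜ of {p, r, s, t}
  {t}  = ᶜ of {p, q, r, s}
  {p, s}  = ᶜ of {q, r, t}
Step 4. New:
  {r, t}  = {r} ∪ {t}
  {p, q, s}  = {p, s} ∪ {q}
Step 5 adds nothing — fixpoint reached.

σ(𝒜) = { ∅, {q}, {r}, {t}, {p, s}, {q, r}, {q, t}, {r, t}, {p, q, s}, {p, r, s}, {p, s, t}, {q, r, t}, {p, q, r, s}, {p, q, s, t}, {p, r, s, t}, X }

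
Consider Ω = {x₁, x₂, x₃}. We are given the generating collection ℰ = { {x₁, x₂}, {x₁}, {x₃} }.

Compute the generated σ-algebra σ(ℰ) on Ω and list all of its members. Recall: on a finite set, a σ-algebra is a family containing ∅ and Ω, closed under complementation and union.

Start: ℰ ∪ {∅, Ω} = { {}, {x₁}, {x₃}, {x₁, x₂}, Ω }.
Pass 1 adds 2:
  {x₁, x₃}  = {x₃} ∪ {x₁}
  {x₂, x₃}  = ᶜ of {x₁}
  (now 7)
Pass 2: 1 new —
  {x₂}  = ᶜ of {x₁, x₃}
  (now 8)
Pass 3: already closed under ᶜ and ∪.

Therefore σ(ℰ) = { {}, {x₁}, {x₂}, {x₃}, {x₁, x₂}, {x₁, x₃}, {x₂, x₃}, Ω } (|σ(ℰ)| = 8).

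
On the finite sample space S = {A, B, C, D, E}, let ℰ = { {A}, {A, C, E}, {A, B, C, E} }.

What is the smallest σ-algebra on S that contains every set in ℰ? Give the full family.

σ(ℰ) = { ∅, {A}, {B}, {D}, {A, B}, {A, D}, {B, D}, {C, E}, {A, B, D}, {A, C, E}, {B, C, E}, {C, D, E}, {A, B, C, E}, {A, C, D, E}, {B, C, D, E}, S }

Working:
Start: ℰ ∪ {∅, S} = { ∅, {A}, {A, C, E}, {A, B, C, E}, S }.
Step 1: +3 →
  {D}  = {A, B, C, E}ᶜ
  {B, D}  = {A, C, E}ᶜ
  {B, C, D, E}  = {A}ᶜ
  — 8 sets.
Step 2: +3 →
  {A, D}  = {D} ∪ {A}
  {A, B, D}  = {B, D} ∪ {A}
  {A, C, D, E}  = {D} ∪ {A, C, E}
  — 11 sets.
Step 3. New:
  {B}  = {A, C, D, E}ᶜ
  {C, E}  = {A, B, D}ᶜ
  {B, C, E}  = {A, D}ᶜ
  — 14 sets.
Step 4 (2 new):
  {A, B}  = {B} ∪ {A}
  {C, D, E}  = {D} ∪ {C, E}
  — 16 sets.
Step 5: already closed under ᶜ and ∪.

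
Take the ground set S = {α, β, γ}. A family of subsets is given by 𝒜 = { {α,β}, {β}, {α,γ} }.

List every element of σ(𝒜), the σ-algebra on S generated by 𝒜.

|σ(𝒜)| = 8.  σ(𝒜) = { {}, {α}, {β}, {γ}, {α,β}, {α,γ}, {β,γ}, S }

Trace:
Seed the family with 𝒜 together with ∅ and S: { {}, {β}, {α,β}, {α,γ}, S }.
Round 1: 1 new —
  {γ}  = complement {α,β}
  — 6 sets.
Round 2 adds 1:
  {β,γ}  = {γ} ∪ {β}
  — 7 sets.
Round 3. New:
  {α}  = complement {β,γ}
  — 8 sets.
Round 4 adds nothing — fixpoint reached.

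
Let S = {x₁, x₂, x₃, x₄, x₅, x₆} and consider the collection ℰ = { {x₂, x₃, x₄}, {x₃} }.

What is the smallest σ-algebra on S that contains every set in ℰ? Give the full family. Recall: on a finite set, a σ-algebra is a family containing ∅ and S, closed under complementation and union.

Start: ℰ ∪ {∅, S} = { ∅, {x₃}, {x₂, x₃, x₄}, S }.
Iteration 1. New:
  {x₁, x₅, x₆}  = complement {x₂, x₃, x₄}
  {x₁, x₂, x₄, x₅, x₆}  = complement {x₃}
  [6 total]
Iteration 2 adds 1:
  {x₁, x₃, x₅, x₆}  = {x₃} ∪ {x₁, x₅, x₆}
  [7 total]
Iteration 3. New:
  {x₂, x₄}  = complement {x₁, x₃, x₅, x₆}
  [8 total]
Iteration 4 adds nothing — fixpoint reached.

|σ(ℰ)| = 8.  σ(ℰ) = { ∅, {x₃}, {x₂, x₄}, {x₁, x₅, x₆}, {x₂, x₃, x₄}, {x₁, x₃, x₅, x₆}, {x₁, x₂, x₄, x₅, x₆}, S }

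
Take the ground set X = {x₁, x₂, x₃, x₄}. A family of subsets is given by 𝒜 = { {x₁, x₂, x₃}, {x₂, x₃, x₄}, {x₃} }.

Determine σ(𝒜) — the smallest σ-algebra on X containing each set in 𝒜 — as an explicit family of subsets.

σ(𝒜) (16 sets): { ∅, {x₁}, {x₂}, {x₃}, {x₄}, {x₁, x₂}, {x₁, x₃}, {x₁, x₄}, {x₂, x₃}, {x₂, x₄}, {x₃, x₄}, {x₁, x₂, x₃}, {x₁, x₂, x₄}, {x₁, x₃, x₄}, {x₂, x₃, x₄}, X }

Check:
Start: 𝒜 ∪ {∅, X} = { ∅, {x₃}, {x₁, x₂, x₃}, {x₂, x₃, x₄}, X }.
Round 1 adds 3:
  {x₁}  = ᶜ of {x₂, x₃, x₄}
  {x₄}  = ᶜ of {x₁, x₂, x₃}
  {x₁, x₂, x₄}  = ᶜ of {x₃}
  [8 total]
Round 2: 3 new —
  {x₁, x₃}  = {x₃} ∪ {x₁}
  {x₁, x₄}  = {x₄} ∪ {x₁}
  {x₃, x₄}  = {x₃} ∪ {x₄}
  [11 total]
Round 3: 4 new —
  {x₁, x₂}  = ᶜ of {x₃, x₄}
  {x₂, x₃}  = ᶜ of {x₁, x₄}
  {x₂, x₄}  = ᶜ of {x₁, x₃}
  {x₁, x₃, x₄}  = {x₃} ∪ {x₁, x₄}
  [15 total]
Round 4: 1 new —
  {x₂}  = ᶜ of {x₁, x₃, x₄}
  [16 total]
Round 5 adds nothing — fixpoint reached.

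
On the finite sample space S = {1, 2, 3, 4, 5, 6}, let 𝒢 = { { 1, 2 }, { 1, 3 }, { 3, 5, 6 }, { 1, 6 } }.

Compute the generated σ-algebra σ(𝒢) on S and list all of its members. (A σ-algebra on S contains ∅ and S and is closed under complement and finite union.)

|σ(𝒢)| = 64.  σ(𝒢) = { {  }, { 1 }, { 2 }, { 3 }, { 4 }, { 5 }, { 6 }, { 1, 2 }, { 1, 3 }, { 1, 4 }, { 1, 5 }, { 1, 6 }, { 2, 3 }, { 2, 4 }, { 2, 5 }, { 2, 6 }, { 3, 4 }, { 3, 5 }, { 3, 6 }, { 4, 5 }, { 4, 6 }, { 5, 6 }, { 1, 2, 3 }, { 1, 2, 4 }, { 1, 2, 5 }, { 1, 2, 6 }, { 1, 3, 4 }, { 1, 3, 5 }, { 1, 3, 6 }, { 1, 4, 5 }, { 1, 4, 6 }, { 1, 5, 6 }, { 2, 3, 4 }, { 2, 3, 5 }, { 2, 3, 6 }, { 2, 4, 5 }, { 2, 4, 6 }, { 2, 5, 6 }, { 3, 4, 5 }, { 3, 4, 6 }, { 3, 5, 6 }, { 4, 5, 6 }, { 1, 2, 3, 4 }, { 1, 2, 3, 5 }, { 1, 2, 3, 6 }, { 1, 2, 4, 5 }, { 1, 2, 4, 6 }, { 1, 2, 5, 6 }, { 1, 3, 4, 5 }, { 1, 3, 4, 6 }, { 1, 3, 5, 6 }, { 1, 4, 5, 6 }, { 2, 3, 4, 5 }, { 2, 3, 4, 6 }, { 2, 3, 5, 6 }, { 2, 4, 5, 6 }, { 3, 4, 5, 6 }, { 1, 2, 3, 4, 5 }, { 1, 2, 3, 4, 6 }, { 1, 2, 3, 5, 6 }, { 1, 2, 4, 5, 6 }, { 1, 3, 4, 5, 6 }, { 2, 3, 4, 5, 6 }, S }

Working:
Take S₀ = 𝒢 ∪ {∅, S} = { {  }, { 1, 2 }, { 1, 3 }, { 1, 6 }, { 3, 5, 6 }, S }.
Iteration 1. New:
  { 1, 2, 3 }  = { 1, 2 } ∪ { 1, 3 }
  { 1, 2, 4 }  = complement { 3, 5, 6 }
  { 1, 2, 6 }  = { 1, 2 } ∪ { 1, 6 }
  { 1, 3, 6 }  = { 1, 3 } ∪ { 1, 6 }
  { 1, 3, 5, 6 }  = { 1, 3 } ∪ { 3, 5, 6 }
  { 2, 3, 4, 5 }  = complement { 1, 6 }
  { 2, 4, 5, 6 }  = complement { 1, 3 }
  { 3, 4, 5, 6 }  = complement { 1, 2 }
  { 1, 2, 3, 5, 6 }  = { 1, 2 } ∪ { 3, 5, 6 }
Iteration 2 adds 13:
  { 4 }  = complement { 1, 2, 3, 5, 6 }
  { 2, 4 }  = complement { 1, 3, 5, 6 }
  { 2, 4, 5 }  = complement { 1, 3, 6 }
  { 3, 4, 5 }  = complement { 1, 2, 6 }
  { 4, 5, 6 }  = complement { 1, 2, 3 }
  { 1, 2, 3, 4 }  = { 1, 2, 3 } ∪ { 1, 2, 4 }
  { 1, 2, 3, 6 }  = { 1, 2, 3 } ∪ { 1, 3, 6 }
  { 1, 2, 4, 6 }  = { 1, 6 } ∪ { 1, 2, 4 }
  { 1, 2, 3, 4, 5 }  = { 1, 2, 3 } ∪ { 2, 3, 4, 5 }
  { 1, 2, 3, 4, 6 }  = { 1, 3, 6 } ∪ { 1, 2, 4 }
  { 1, 2, 4, 5, 6 }  = { 1, 2 } ∪ { 2, 4, 5, 6 }
  { 1, 3, 4, 5, 6 }  = { 1, 3, 5, 6 } ∪ { 3, 4, 5, 6 }
  { 2, 3, 4, 5, 6 }  = { 3, 4, 5, 6 } ∪ { 2, 3, 4, 5 }
Iteration 3 (14 new):
  { 1 }  = complement { 2, 3, 4, 5, 6 }
  { 2 }  = complement { 1, 3, 4, 5, 6 }
  { 3 }  = complement { 1, 2, 4, 5, 6 }
  { 5 }  = complement { 1, 2, 3, 4, 6 }
  { 6 }  = complement { 1, 2, 3, 4, 5 }
  { 3, 5 }  = complement { 1, 2, 4, 6 }
  { 4, 5 }  = complement { 1, 2, 3, 6 }
  { 5, 6 }  = complement { 1, 2, 3, 4 }
  { 1, 3, 4 }  = { 1, 3 } ∪ { 4 }
  { 1, 4, 6 }  = { 1, 6 } ∪ { 4 }
  { 1, 2, 4, 5 }  = { 2, 4, 5 } ∪ { 1, 2 }
  { 1, 3, 4, 5 }  = { 3, 4, 5 } ∪ { 1, 3 }
  { 1, 3, 4, 6 }  = { 1, 3, 6 } ∪ { 4 }
  { 1, 4, 5, 6 }  = { 1, 6 } ∪ { 4, 5, 6 }
Iteration 4. New:
  { 1, 4 }  = { 4 } ∪ { 1 }
  { 1, 5 }  = { 1 } ∪ { 5 }
  { 2, 3 }  = complement { 1, 4, 5, 6 }
  { 2, 5 }  = complement { 1, 3, 4, 6 }
  { 2, 6 }  = complement { 1, 3, 4, 5 }
  { 3, 4 }  = { 3 } ∪ { 4 }
  { 3, 6 }  = complement { 1, 2, 4, 5 }
  { 4, 6 }  = { 4 } ∪ { 6 }
  { 1, 2, 5 }  = { 1, 2 } ∪ { 5 }
  { 1, 3, 5 }  = { 1, 3 } ∪ { 3, 5 }
  { 1, 4, 5 }  = { 4, 5 } ∪ { 1 }
  { 1, 5, 6 }  = { 1, 6 } ∪ { 5, 6 }
  { 2, 3, 4 }  = { 3 } ∪ { 2, 4 }
  { 2, 3, 5 }  = complement { 1, 4, 6 }
  { 2, 4, 6 }  = { 2, 4 } ∪ { 6 }
  { 2, 5, 6 }  = complement { 1, 3, 4 }
  { 1, 2, 3, 5 }  = { 3, 5 } ∪ { 1, 2, 3 }
  { 1, 2, 5, 6 }  = { 1, 2 } ∪ { 5, 6 }
  { 2, 3, 5, 6 }  = { 2 } ∪ { 3, 5, 6 }
Iteration 5. New:
  { 2, 3, 6 }  = complement { 1, 4, 5 }
  { 3, 4, 6 }  = complement { 1, 2, 5 }
  { 2, 3, 4, 6 }  = complement { 1, 5 }
After Iteration 6 the family is unchanged; done.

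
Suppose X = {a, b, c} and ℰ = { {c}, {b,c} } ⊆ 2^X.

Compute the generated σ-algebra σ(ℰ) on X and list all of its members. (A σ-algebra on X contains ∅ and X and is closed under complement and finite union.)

Start: ℰ ∪ {∅, X} = { {}, {c}, {b,c}, X }.
Iteration 1 adds 2:
  {a}  = ᶜ of {b,c}
  {a,b}  = ᶜ of {c}
  — 6 sets.
Iteration 2: 1 new —
  {a,c}  = {c} ∪ {a}
  — 7 sets.
Iteration 3. New:
  {b}  = ᶜ of {a,c}
  — 8 sets.
Iteration 4 adds nothing — fixpoint reached.

σ(ℰ) = { {}, {a}, {b}, {c}, {a,b}, {a,c}, {b,c}, X }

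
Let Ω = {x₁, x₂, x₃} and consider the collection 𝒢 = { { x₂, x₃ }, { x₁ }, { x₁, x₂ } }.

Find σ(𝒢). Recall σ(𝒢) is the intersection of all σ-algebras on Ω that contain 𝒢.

Begin from { {  }, { x₁ }, { x₁, x₂ }, { x₂, x₃ }, Ω } (that is, 𝒢 plus ∅ and Ω).
Iteration 1 (1 new):
  { x₃ }  = Ω∖{ x₁, x₂ }
Iteration 2: +1 →
  { x₁, x₃ }  = { x₃ } ∪ { x₁ }
Iteration 3. New:
  { x₂ }  = Ω∖{ x₁, x₃ }
Iteration 4: already closed under ᶜ and ∪.

|σ(𝒢)| = 8.  σ(𝒢) = { {  }, { x₁ }, { x₂ }, { x₃ }, { x₁, x₂ }, { x₁, x₃ }, { x₂, x₃ }, Ω }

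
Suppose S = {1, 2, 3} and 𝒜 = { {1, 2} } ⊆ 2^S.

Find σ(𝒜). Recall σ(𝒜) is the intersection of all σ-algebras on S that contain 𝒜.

Take S₀ = 𝒜 ∪ {∅, S} = { {}, {1, 2}, S }.
Iteration 1 adds 1:
  {3}  = ᶜ of {1, 2}
After Iteration 2 the family is unchanged; done.

Therefore σ(𝒜) = { {}, {3}, {1, 2}, S } (|σ(𝒜)| = 4).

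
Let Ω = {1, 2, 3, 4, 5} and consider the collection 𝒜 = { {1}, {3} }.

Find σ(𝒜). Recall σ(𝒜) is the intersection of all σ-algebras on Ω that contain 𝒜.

Take S₀ = 𝒜 ∪ {∅, Ω} = { {}, {1}, {3}, Ω }.
Pass 1: 3 new —
  {1,3}  = {3} ∪ {1}
  {1,2,4,5}  = complement {3}
  {2,3,4,5}  = complement {1}
Pass 2: 1 new —
  {2,4,5}  = complement {1,3}
Pass 3: closed — nothing new.

σ(𝒜) = { {}, {1}, {3}, {1,3}, {2,4,5}, {1,2,4,5}, {2,3,4,5}, Ω }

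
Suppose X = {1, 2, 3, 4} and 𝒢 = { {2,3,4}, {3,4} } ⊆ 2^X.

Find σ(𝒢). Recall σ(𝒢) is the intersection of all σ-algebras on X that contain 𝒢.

Initial family (4 sets): { {}, {3,4}, {2,3,4}, X }.
Step 1 (2 new):
  {1}  = {2,3,4}ᶜ
  {1,2}  = {3,4}ᶜ
  |family| = 6
Step 2 (1 new):
  {1,3,4}  = {3,4} ∪ {1}
  |family| = 7
Step 3: +1 →
  {2}  = {1,3,4}ᶜ
  |family| = 8
After Step 4 the family is unchanged; done.

|σ(𝒢)| = 8.  σ(𝒢) = { {}, {1}, {2}, {1,2}, {3,4}, {1,3,4}, {2,3,4}, X }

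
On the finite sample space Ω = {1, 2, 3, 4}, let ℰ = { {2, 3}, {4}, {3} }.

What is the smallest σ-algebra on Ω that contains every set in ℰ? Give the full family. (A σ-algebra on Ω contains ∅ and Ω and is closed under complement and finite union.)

Initial family (5 sets): { {}, {3}, {4}, {2, 3}, Ω }.
Round 1: 5 new —
  {1, 4}  = Ω∖{2, 3}
  {3, 4}  = {3} ∪ {4}
  {1, 2, 3}  = Ω∖{4}
  {1, 2, 4}  = Ω∖{3}
  {2, 3, 4}  = {2, 3} ∪ {4}
Round 2 (3 new):
  {1}  = Ω∖{2, 3, 4}
  {1, 2}  = Ω∖{3, 4}
  {1, 3, 4}  = {3, 4} ∪ {1, 4}
Round 3: +2 →
  {2}  = Ω∖{1, 3, 4}
  {1, 3}  = {3} ∪ {1}
Round 4. New:
  {2, 4}  = Ω∖{1, 3}
Round 5: no new sets; the family is a σ-algebra.

σ(ℰ) = { {}, {1}, {2}, {3}, {4}, {1, 2}, {1, 3}, {1, 4}, {2, 3}, {2, 4}, {3, 4}, {1, 2, 3}, {1, 2, 4}, {1, 3, 4}, {2, 3, 4}, Ω }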